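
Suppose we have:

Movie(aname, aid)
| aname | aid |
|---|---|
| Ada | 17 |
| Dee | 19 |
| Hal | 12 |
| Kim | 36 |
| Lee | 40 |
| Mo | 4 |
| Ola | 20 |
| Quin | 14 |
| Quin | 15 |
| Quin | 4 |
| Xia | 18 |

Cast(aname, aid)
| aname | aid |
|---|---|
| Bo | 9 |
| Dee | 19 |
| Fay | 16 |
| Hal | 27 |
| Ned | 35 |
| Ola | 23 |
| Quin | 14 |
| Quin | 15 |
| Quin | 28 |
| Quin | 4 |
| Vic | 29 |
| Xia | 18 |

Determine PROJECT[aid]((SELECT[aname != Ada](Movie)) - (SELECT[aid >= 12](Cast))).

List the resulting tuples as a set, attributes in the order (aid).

Selection aname != Ada: {(Dee, 19), (Hal, 12), (Kim, 36), (Lee, 40), (Mo, 4), (Ola, 20), (Quin, 14), (Quin, 15), (Quin, 4), (Xia, 18)}
Selection aid >= 12: {(Dee, 19), (Fay, 16), (Hal, 27), (Ned, 35), (Ola, 23), (Quin, 14), (Quin, 15), (Quin, 28), (Vic, 29), (Xia, 18)}
Taking the difference: {(Hal, 12), (Kim, 36), (Lee, 40), (Mo, 4), (Ola, 20), (Quin, 4)}
π_{aid} gives {12, 20, 36, 4, 40} (1 duplicate(s) eliminated).

{12, 20, 36, 4, 40}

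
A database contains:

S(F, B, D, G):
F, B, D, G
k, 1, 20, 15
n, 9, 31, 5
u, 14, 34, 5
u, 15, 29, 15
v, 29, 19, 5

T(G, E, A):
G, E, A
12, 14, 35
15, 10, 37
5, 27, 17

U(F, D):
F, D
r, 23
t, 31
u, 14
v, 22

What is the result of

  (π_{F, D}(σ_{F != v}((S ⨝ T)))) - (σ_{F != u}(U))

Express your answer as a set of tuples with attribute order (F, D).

{(k, 20), (n, 31), (u, 29), (u, 34)}

Joining S and T on G yields {(k, 1, 20, 15, 10, 37), (n, 9, 31, 5, 27, 17), (u, 14, 34, 5, 27, 17), (u, 15, 29, 15, 10, 37), (v, 29, 19, 5, 27, 17)}.
Selection F != v: {(k, 1, 20, 15, 10, 37), (n, 9, 31, 5, 27, 17), (u, 14, 34, 5, 27, 17), (u, 15, 29, 15, 10, 37)}
Keep only column(s) F, D: {(k, 20), (n, 31), (u, 29), (u, 34)}
Selection F != u: {(r, 23), (t, 31), (v, 22)}
Set difference of the two operands is {(k, 20), (n, 31), (u, 29), (u, 34)}.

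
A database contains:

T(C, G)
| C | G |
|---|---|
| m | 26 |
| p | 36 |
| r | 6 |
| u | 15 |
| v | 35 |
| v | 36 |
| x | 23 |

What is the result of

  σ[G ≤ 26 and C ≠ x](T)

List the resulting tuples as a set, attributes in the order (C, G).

{(m, 26), (r, 6), (u, 15)}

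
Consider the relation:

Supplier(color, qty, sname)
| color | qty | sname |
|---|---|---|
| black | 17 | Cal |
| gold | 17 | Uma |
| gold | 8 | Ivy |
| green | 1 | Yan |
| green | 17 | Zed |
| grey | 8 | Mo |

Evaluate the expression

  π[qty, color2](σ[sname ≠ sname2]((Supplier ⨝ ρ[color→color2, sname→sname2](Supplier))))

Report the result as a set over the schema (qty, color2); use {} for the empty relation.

ρ[color→color2, sname→sname2]: schema becomes (color2, qty, sname2); tuples unchanged.
Natural join on qty: {(black, 17, Cal, black, Cal), (black, 17, Cal, gold, Uma), (black, 17, Cal, green, Zed), (gold, 17, Uma, black, Cal), (gold, 17, Uma, gold, Uma), (gold, 17, Uma, green, Zed), (gold, 8, Ivy, gold, Ivy), (gold, 8, Ivy, grey, Mo), (green, 1, Yan, green, Yan), (green, 17, Zed, black, Cal), (green, 17, Zed, gold, Uma), (green, 17, Zed, green, Zed), (grey, 8, Mo, gold, Ivy), (grey, 8, Mo, grey, Mo)}
Selection sname ≠ sname2: {(black, 17, Cal, gold, Uma), (black, 17, Cal, green, Zed), (gold, 17, Uma, black, Cal), (gold, 17, Uma, green, Zed), (gold, 8, Ivy, grey, Mo), (green, 17, Zed, black, Cal), (green, 17, Zed, gold, Uma), (grey, 8, Mo, gold, Ivy)}
π[qty, color2]: project onto (qty, color2) (3 duplicate(s) eliminated) → {(17, black), (17, gold), (17, green), (8, gold), (8, grey)}

{(17, black), (17, gold), (17, green), (8, gold), (8, grey)}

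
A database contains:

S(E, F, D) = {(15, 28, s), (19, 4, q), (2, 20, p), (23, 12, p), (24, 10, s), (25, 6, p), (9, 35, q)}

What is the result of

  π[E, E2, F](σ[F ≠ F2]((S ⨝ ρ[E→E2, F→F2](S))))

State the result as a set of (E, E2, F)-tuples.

ρ[E→E2, F→F2]: schema becomes (E2, F2, D); tuples unchanged.
Joining S and ρ[E→E2, F→F2](S) on D yields {(15, 28, s, 15, 28), (15, 28, s, 24, 10), (19, 4, q, 19, 4), (19, 4, q, 9, 35), (2, 20, p, 2, 20), (2, 20, p, 23, 12), (2, 20, p, 25, 6), (23, 12, p, 2, 20), (23, 12, p, 23, 12), (23, 12, p, 25, 6), (24, 10, s, 15, 28), (24, 10, s, 24, 10), (25, 6, p, 2, 20), (25, 6, p, 23, 12), (25, 6, p, 25, 6), (9, 35, q, 19, 4), (9, 35, q, 9, 35)}.
Selection F ≠ F2: {(15, 28, s, 24, 10), (19, 4, q, 9, 35), (2, 20, p, 23, 12), (2, 20, p, 25, 6), (23, 12, p, 2, 20), (23, 12, p, 25, 6), (24, 10, s, 15, 28), (25, 6, p, 2, 20), (25, 6, p, 23, 12), (9, 35, q, 19, 4)}
π[E, E2, F]: project onto (E, E2, F) → {(15, 24, 28), (19, 9, 4), (2, 23, 20), (2, 25, 20), (23, 2, 12), (23, 25, 12), (24, 15, 10), (25, 2, 6), (25, 23, 6), (9, 19, 35)}

{(15, 24, 28), (19, 9, 4), (2, 23, 20), (2, 25, 20), (23, 2, 12), (23, 25, 12), (24, 15, 10), (25, 2, 6), (25, 23, 6), (9, 19, 35)}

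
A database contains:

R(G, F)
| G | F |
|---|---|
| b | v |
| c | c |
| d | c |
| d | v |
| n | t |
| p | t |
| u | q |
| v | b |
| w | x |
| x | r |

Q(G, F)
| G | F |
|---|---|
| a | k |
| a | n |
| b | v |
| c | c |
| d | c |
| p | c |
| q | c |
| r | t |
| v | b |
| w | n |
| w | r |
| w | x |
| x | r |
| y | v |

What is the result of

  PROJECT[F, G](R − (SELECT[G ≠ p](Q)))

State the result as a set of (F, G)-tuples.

Selection G ≠ p: {(a, k), (a, n), (b, v), (c, c), (d, c), (q, c), (r, t), (v, b), (w, n), (w, r), (w, x), (x, r), (y, v)}
Taking the difference: {(d, v), (n, t), (p, t), (u, q)}
π[F, G]: project onto (F, G) → {(q, u), (t, n), (t, p), (v, d)}

{(q, u), (t, n), (t, p), (v, d)}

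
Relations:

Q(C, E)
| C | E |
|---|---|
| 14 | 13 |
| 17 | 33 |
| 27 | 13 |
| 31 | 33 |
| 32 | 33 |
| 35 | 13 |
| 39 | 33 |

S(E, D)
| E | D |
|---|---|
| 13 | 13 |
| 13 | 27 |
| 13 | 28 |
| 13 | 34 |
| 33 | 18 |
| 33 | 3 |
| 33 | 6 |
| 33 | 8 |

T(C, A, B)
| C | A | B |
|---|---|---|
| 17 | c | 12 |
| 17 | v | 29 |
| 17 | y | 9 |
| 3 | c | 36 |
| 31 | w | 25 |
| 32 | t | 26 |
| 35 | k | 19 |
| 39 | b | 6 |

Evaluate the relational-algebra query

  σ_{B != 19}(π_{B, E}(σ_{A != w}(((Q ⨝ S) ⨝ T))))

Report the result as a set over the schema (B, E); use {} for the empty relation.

{(12, 33), (26, 33), (29, 33), (6, 33), (9, 33)}

Natural join on E: {(14, 13, 13), (14, 13, 27), (14, 13, 28), (14, 13, 34), (17, 33, 18), (17, 33, 3), (17, 33, 6), (17, 33, 8), (27, 13, 13), (27, 13, 27), (27, 13, 28), (27, 13, 34), (31, 33, 18), (31, 33, 3), (31, 33, 6), (31, 33, 8), (32, 33, 18), (32, 33, 3), (32, 33, 6), (32, 33, 8), (35, 13, 13), (35, 13, 27), (35, 13, 28), (35, 13, 34), (39, 33, 18), (39, 33, 3), (39, 33, 6), (39, 33, 8)}
Natural join on C: {(17, 33, 18, c, 12), (17, 33, 18, v, 29), (17, 33, 18, y, 9), (17, 33, 3, c, 12), (17, 33, 3, v, 29), (17, 33, 3, y, 9), (17, 33, 6, c, 12), (17, 33, 6, v, 29), (17, 33, 6, y, 9), (17, 33, 8, c, 12), (17, 33, 8, v, 29), (17, 33, 8, y, 9), (31, 33, 18, w, 25), (31, 33, 3, w, 25), (31, 33, 6, w, 25), (31, 33, 8, w, 25), (32, 33, 18, t, 26), (32, 33, 3, t, 26), (32, 33, 6, t, 26), (32, 33, 8, t, 26), (35, 13, 13, k, 19), (35, 13, 27, k, 19), (35, 13, 28, k, 19), (35, 13, 34, k, 19), (39, 33, 18, b, 6), (39, 33, 3, b, 6), (39, 33, 6, b, 6), (39, 33, 8, b, 6)}
σ[A != w]: keep tuples satisfying A != w → {(17, 33, 18, c, 12), (17, 33, 18, v, 29), (17, 33, 18, y, 9), (17, 33, 3, c, 12), (17, 33, 3, v, 29), (17, 33, 3, y, 9), (17, 33, 6, c, 12), (17, 33, 6, v, 29), (17, 33, 6, y, 9), (17, 33, 8, c, 12), (17, 33, 8, v, 29), (17, 33, 8, y, 9), (32, 33, 18, t, 26), (32, 33, 3, t, 26), (32, 33, 6, t, 26), (32, 33, 8, t, 26), (35, 13, 13, k, 19), (35, 13, 27, k, 19), (35, 13, 28, k, 19), (35, 13, 34, k, 19), (39, 33, 18, b, 6), (39, 33, 3, b, 6), (39, 33, 6, b, 6), (39, 33, 8, b, 6)}
π[B, E]: project onto (B, E) (18 duplicate(s) eliminated) → {(12, 33), (19, 13), (26, 33), (29, 33), (6, 33), (9, 33)}
σ[B != 19]: keep tuples satisfying B != 19 → {(12, 33), (26, 33), (29, 33), (6, 33), (9, 33)}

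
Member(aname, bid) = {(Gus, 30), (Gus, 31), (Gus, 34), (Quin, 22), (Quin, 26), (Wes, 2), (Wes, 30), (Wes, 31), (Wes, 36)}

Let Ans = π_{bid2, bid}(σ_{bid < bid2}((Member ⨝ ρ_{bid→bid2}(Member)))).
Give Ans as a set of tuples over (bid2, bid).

{(26, 22), (30, 2), (31, 2), (31, 30), (34, 30), (34, 31), (36, 2), (36, 30), (36, 31)}

ρ[bid→bid2]: schema becomes (aname, bid2); tuples unchanged.
Natural join on aname: {(Gus, 30, 30), (Gus, 30, 31), (Gus, 30, 34), (Gus, 31, 30), (Gus, 31, 31), (Gus, 31, 34), (Gus, 34, 30), (Gus, 34, 31), (Gus, 34, 34), (Quin, 22, 22), (Quin, 22, 26), (Quin, 26, 22), (Quin, 26, 26), (Wes, 2, 2), (Wes, 2, 30), (Wes, 2, 31), (Wes, 2, 36), (Wes, 30, 2), (Wes, 30, 30), (Wes, 30, 31), (Wes, 30, 36), (Wes, 31, 2), (Wes, 31, 30), (Wes, 31, 31), (Wes, 31, 36), (Wes, 36, 2), (Wes, 36, 30), (Wes, 36, 31), (Wes, 36, 36)}
Filtering on bid < bid2 leaves {(Gus, 30, 31), (Gus, 30, 34), (Gus, 31, 34), (Quin, 22, 26), (Wes, 2, 30), (Wes, 2, 31), (Wes, 2, 36), (Wes, 30, 31), (Wes, 30, 36), (Wes, 31, 36)}.
Projecting to bid2, bid (1 duplicate(s) eliminated): {(26, 22), (30, 2), (31, 2), (31, 30), (34, 30), (34, 31), (36, 2), (36, 30), (36, 31)}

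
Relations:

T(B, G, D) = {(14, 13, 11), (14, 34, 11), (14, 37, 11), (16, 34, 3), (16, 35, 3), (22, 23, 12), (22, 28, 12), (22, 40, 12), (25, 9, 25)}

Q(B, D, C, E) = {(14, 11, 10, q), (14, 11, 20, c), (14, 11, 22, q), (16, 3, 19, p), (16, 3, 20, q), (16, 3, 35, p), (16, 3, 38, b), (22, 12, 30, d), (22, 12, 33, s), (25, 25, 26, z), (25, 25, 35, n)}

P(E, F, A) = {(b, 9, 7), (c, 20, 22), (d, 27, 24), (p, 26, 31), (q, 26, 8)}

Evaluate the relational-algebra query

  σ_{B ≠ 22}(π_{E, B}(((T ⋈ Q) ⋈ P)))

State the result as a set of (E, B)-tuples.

Joining T and Q on B, D yields {(14, 13, 11, 10, q), (14, 13, 11, 20, c), (14, 13, 11, 22, q), (14, 34, 11, 10, q), (14, 34, 11, 20, c), (14, 34, 11, 22, q), (14, 37, 11, 10, q), (14, 37, 11, 20, c), (14, 37, 11, 22, q), (16, 34, 3, 19, p), (16, 34, 3, 20, q), (16, 34, 3, 35, p), (16, 34, 3, 38, b), (16, 35, 3, 19, p), (16, 35, 3, 20, q), (16, 35, 3, 35, p), (16, 35, 3, 38, b), (22, 23, 12, 30, d), (22, 23, 12, 33, s), (22, 28, 12, 30, d), (22, 28, 12, 33, s), (22, 40, 12, 30, d), (22, 40, 12, 33, s), (25, 9, 25, 26, z), (25, 9, 25, 35, n)}.
Joining (T ⋈ Q) and P on E yields {(14, 13, 11, 10, q, 26, 8), (14, 13, 11, 20, c, 20, 22), (14, 13, 11, 22, q, 26, 8), (14, 34, 11, 10, q, 26, 8), (14, 34, 11, 20, c, 20, 22), (14, 34, 11, 22, q, 26, 8), (14, 37, 11, 10, q, 26, 8), (14, 37, 11, 20, c, 20, 22), (14, 37, 11, 22, q, 26, 8), (16, 34, 3, 19, p, 26, 31), (16, 34, 3, 20, q, 26, 8), (16, 34, 3, 35, p, 26, 31), (16, 34, 3, 38, b, 9, 7), (16, 35, 3, 19, p, 26, 31), (16, 35, 3, 20, q, 26, 8), (16, 35, 3, 35, p, 26, 31), (16, 35, 3, 38, b, 9, 7), (22, 23, 12, 30, d, 27, 24), (22, 28, 12, 30, d, 27, 24), (22, 40, 12, 30, d, 27, 24)}.
π[E, B]: project onto (E, B) (14 duplicate(s) eliminated) → {(b, 16), (c, 14), (d, 22), (p, 16), (q, 14), (q, 16)}
Filtering on B ≠ 22 leaves {(b, 16), (c, 14), (p, 16), (q, 14), (q, 16)}.

{(b, 16), (c, 14), (p, 16), (q, 14), (q, 16)}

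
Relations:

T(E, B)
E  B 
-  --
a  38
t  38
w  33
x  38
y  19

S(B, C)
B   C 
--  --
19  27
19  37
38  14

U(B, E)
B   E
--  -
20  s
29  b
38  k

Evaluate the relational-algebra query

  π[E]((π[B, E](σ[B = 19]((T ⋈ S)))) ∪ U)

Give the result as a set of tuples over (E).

{b, k, s, y}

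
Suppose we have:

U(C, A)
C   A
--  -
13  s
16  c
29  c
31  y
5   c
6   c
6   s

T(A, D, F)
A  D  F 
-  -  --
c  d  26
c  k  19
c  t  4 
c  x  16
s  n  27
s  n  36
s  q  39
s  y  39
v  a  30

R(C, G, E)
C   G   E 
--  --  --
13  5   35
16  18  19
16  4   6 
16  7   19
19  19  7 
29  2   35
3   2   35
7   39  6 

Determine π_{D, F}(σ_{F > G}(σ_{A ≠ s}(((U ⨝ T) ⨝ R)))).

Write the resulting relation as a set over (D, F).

Joining U and T on A yields {(13, s, n, 27), (13, s, n, 36), (13, s, q, 39), (13, s, y, 39), (16, c, d, 26), (16, c, k, 19), (16, c, t, 4), (16, c, x, 16), (29, c, d, 26), (29, c, k, 19), (29, c, t, 4), (29, c, x, 16), (5, c, d, 26), (5, c, k, 19), (5, c, t, 4), (5, c, x, 16), (6, c, d, 26), (6, c, k, 19), (6, c, t, 4), (6, c, x, 16), (6, s, n, 27), (6, s, n, 36), (6, s, q, 39), (6, s, y, 39)}.
Joining (U ⨝ T) and R on C yields {(13, s, n, 27, 5, 35), (13, s, n, 36, 5, 35), (13, s, q, 39, 5, 35), (13, s, y, 39, 5, 35), (16, c, d, 26, 18, 19), (16, c, d, 26, 4, 6), (16, c, d, 26, 7, 19), (16, c, k, 19, 18, 19), (16, c, k, 19, 4, 6), (16, c, k, 19, 7, 19), (16, c, t, 4, 18, 19), (16, c, t, 4, 4, 6), (16, c, t, 4, 7, 19), (16, c, x, 16, 18, 19), (16, c, x, 16, 4, 6), (16, c, x, 16, 7, 19), (29, c, d, 26, 2, 35), (29, c, k, 19, 2, 35), (29, c, t, 4, 2, 35), (29, c, x, 16, 2, 35)}.
Filtering on A ≠ s leaves {(16, c, d, 26, 18, 19), (16, c, d, 26, 4, 6), (16, c, d, 26, 7, 19), (16, c, k, 19, 18, 19), (16, c, k, 19, 4, 6), (16, c, k, 19, 7, 19), (16, c, t, 4, 18, 19), (16, c, t, 4, 4, 6), (16, c, t, 4, 7, 19), (16, c, x, 16, 18, 19), (16, c, x, 16, 4, 6), (16, c, x, 16, 7, 19), (29, c, d, 26, 2, 35), (29, c, k, 19, 2, 35), (29, c, t, 4, 2, 35), (29, c, x, 16, 2, 35)}.
Filtering on F > G leaves {(16, c, d, 26, 18, 19), (16, c, d, 26, 4, 6), (16, c, d, 26, 7, 19), (16, c, k, 19, 18, 19), (16, c, k, 19, 4, 6), (16, c, k, 19, 7, 19), (16, c, x, 16, 4, 6), (16, c, x, 16, 7, 19), (29, c, d, 26, 2, 35), (29, c, k, 19, 2, 35), (29, c, t, 4, 2, 35), (29, c, x, 16, 2, 35)}.
π[D, F]: project onto (D, F) (8 duplicate(s) eliminated) → {(d, 26), (k, 19), (t, 4), (x, 16)}

{(d, 26), (k, 19), (t, 4), (x, 16)}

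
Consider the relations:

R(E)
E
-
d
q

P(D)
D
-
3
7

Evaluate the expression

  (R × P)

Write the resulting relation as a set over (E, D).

{(d, 3), (d, 7), (q, 3), (q, 7)}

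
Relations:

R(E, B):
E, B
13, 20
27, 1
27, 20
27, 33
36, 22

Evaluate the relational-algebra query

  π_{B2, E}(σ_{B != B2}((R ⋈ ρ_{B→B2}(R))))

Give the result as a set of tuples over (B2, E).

{(1, 27), (20, 27), (33, 27)}

ρ[B→B2]: schema becomes (E, B2); tuples unchanged.
Natural join on E: {(13, 20, 20), (27, 1, 1), (27, 1, 20), (27, 1, 33), (27, 20, 1), (27, 20, 20), (27, 20, 33), (27, 33, 1), (27, 33, 20), (27, 33, 33), (36, 22, 22)}
Apply σ_{B != B2}; surviving tuples: {(27, 1, 20), (27, 1, 33), (27, 20, 1), (27, 20, 33), (27, 33, 1), (27, 33, 20)}
π_{B2, E} gives {(1, 27), (20, 27), (33, 27)} (3 duplicate(s) eliminated).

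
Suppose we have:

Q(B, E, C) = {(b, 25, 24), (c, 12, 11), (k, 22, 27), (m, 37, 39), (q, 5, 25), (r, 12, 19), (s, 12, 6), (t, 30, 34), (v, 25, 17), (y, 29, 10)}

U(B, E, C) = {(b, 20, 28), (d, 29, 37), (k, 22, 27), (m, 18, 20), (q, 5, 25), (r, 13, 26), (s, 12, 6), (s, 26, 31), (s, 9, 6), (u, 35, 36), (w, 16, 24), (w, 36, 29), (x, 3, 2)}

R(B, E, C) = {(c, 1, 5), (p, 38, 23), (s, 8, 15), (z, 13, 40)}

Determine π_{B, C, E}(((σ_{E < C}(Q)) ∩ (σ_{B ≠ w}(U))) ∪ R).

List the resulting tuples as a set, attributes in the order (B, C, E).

Filtering on E < C leaves {(k, 22, 27), (m, 37, 39), (q, 5, 25), (r, 12, 19), (t, 30, 34)}.
Filtering on B ≠ w leaves {(b, 20, 28), (d, 29, 37), (k, 22, 27), (m, 18, 20), (q, 5, 25), (r, 13, 26), (s, 12, 6), (s, 26, 31), (s, 9, 6), (u, 35, 36), (x, 3, 2)}.
Taking the intersection: {(k, 22, 27), (q, 5, 25)}
Taking the union: {(c, 1, 5), (k, 22, 27), (p, 38, 23), (q, 5, 25), (s, 8, 15), (z, 13, 40)}
π[B, C, E]: project onto (B, C, E) → {(c, 5, 1), (k, 27, 22), (p, 23, 38), (q, 25, 5), (s, 15, 8), (z, 40, 13)}

{(c, 5, 1), (k, 27, 22), (p, 23, 38), (q, 25, 5), (s, 15, 8), (z, 40, 13)}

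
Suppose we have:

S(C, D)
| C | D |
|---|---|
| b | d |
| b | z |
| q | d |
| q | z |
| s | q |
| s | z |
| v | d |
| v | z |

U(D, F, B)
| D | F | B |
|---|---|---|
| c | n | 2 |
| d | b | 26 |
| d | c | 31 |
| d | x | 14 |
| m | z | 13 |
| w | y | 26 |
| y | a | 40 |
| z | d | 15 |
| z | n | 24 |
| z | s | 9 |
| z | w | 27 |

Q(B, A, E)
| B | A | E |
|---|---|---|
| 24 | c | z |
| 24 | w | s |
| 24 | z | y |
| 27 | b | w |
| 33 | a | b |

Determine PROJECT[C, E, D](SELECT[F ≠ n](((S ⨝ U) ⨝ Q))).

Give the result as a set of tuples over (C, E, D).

{(b, w, z), (q, w, z), (s, w, z), (v, w, z)}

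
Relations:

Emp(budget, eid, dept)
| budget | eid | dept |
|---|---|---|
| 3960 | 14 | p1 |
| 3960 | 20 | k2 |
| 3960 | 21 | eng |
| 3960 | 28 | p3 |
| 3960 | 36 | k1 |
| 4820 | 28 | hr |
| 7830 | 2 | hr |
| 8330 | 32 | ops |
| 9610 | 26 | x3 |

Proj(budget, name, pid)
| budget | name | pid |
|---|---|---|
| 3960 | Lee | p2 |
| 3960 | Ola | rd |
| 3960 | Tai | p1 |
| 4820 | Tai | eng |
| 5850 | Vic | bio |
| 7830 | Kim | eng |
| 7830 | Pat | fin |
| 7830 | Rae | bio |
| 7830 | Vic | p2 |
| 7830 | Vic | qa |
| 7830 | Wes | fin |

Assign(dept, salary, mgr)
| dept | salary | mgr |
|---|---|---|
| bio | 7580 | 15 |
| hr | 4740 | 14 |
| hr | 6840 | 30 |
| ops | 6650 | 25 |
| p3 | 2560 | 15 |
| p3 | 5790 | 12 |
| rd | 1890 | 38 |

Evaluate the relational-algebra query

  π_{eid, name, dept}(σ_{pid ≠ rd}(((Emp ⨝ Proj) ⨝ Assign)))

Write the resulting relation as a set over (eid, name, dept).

{(2, Kim, hr), (2, Pat, hr), (2, Rae, hr), (2, Vic, hr), (2, Wes, hr), (28, Lee, p3), (28, Tai, hr), (28, Tai, p3)}

Emp ⋈ Proj (natural join on budget): {(3960, 14, p1, Lee, p2), (3960, 14, p1, Ola, rd), (3960, 14, p1, Tai, p1), (3960, 20, k2, Lee, p2), (3960, 20, k2, Ola, rd), (3960, 20, k2, Tai, p1), (3960, 21, eng, Lee, p2), (3960, 21, eng, Ola, rd), (3960, 21, eng, Tai, p1), (3960, 28, p3, Lee, p2), (3960, 28, p3, Ola, rd), (3960, 28, p3, Tai, p1), (3960, 36, k1, Lee, p2), (3960, 36, k1, Ola, rd), (3960, 36, k1, Tai, p1), (4820, 28, hr, Tai, eng), (7830, 2, hr, Kim, eng), (7830, 2, hr, Pat, fin), (7830, 2, hr, Rae, bio), (7830, 2, hr, Vic, p2), (7830, 2, hr, Vic, qa), (7830, 2, hr, Wes, fin)}
(Emp ⨝ Proj) ⋈ Assign (natural join on dept): {(3960, 28, p3, Lee, p2, 2560, 15), (3960, 28, p3, Lee, p2, 5790, 12), (3960, 28, p3, Ola, rd, 2560, 15), (3960, 28, p3, Ola, rd, 5790, 12), (3960, 28, p3, Tai, p1, 2560, 15), (3960, 28, p3, Tai, p1, 5790, 12), (4820, 28, hr, Tai, eng, 4740, 14), (4820, 28, hr, Tai, eng, 6840, 30), (7830, 2, hr, Kim, eng, 4740, 14), (7830, 2, hr, Kim, eng, 6840, 30), (7830, 2, hr, Pat, fin, 4740, 14), (7830, 2, hr, Pat, fin, 6840, 30), (7830, 2, hr, Rae, bio, 4740, 14), (7830, 2, hr, Rae, bio, 6840, 30), (7830, 2, hr, Vic, p2, 4740, 14), (7830, 2, hr, Vic, p2, 6840, 30), (7830, 2, hr, Vic, qa, 4740, 14), (7830, 2, hr, Vic, qa, 6840, 30), (7830, 2, hr, Wes, fin, 4740, 14), (7830, 2, hr, Wes, fin, 6840, 30)}
Apply σ_{pid ≠ rd}; surviving tuples: {(3960, 28, p3, Lee, p2, 2560, 15), (3960, 28, p3, Lee, p2, 5790, 12), (3960, 28, p3, Tai, p1, 2560, 15), (3960, 28, p3, Tai, p1, 5790, 12), (4820, 28, hr, Tai, eng, 4740, 14), (4820, 28, hr, Tai, eng, 6840, 30), (7830, 2, hr, Kim, eng, 4740, 14), (7830, 2, hr, Kim, eng, 6840, 30), (7830, 2, hr, Pat, fin, 4740, 14), (7830, 2, hr, Pat, fin, 6840, 30), (7830, 2, hr, Rae, bio, 4740, 14), (7830, 2, hr, Rae, bio, 6840, 30), (7830, 2, hr, Vic, p2, 4740, 14), (7830, 2, hr, Vic, p2, 6840, 30), (7830, 2, hr, Vic, qa, 4740, 14), (7830, 2, hr, Vic, qa, 6840, 30), (7830, 2, hr, Wes, fin, 4740, 14), (7830, 2, hr, Wes, fin, 6840, 30)}
π[eid, name, dept]: project onto (eid, name, dept) (10 duplicate(s) eliminated) → {(2, Kim, hr), (2, Pat, hr), (2, Rae, hr), (2, Vic, hr), (2, Wes, hr), (28, Lee, p3), (28, Tai, hr), (28, Tai, p3)}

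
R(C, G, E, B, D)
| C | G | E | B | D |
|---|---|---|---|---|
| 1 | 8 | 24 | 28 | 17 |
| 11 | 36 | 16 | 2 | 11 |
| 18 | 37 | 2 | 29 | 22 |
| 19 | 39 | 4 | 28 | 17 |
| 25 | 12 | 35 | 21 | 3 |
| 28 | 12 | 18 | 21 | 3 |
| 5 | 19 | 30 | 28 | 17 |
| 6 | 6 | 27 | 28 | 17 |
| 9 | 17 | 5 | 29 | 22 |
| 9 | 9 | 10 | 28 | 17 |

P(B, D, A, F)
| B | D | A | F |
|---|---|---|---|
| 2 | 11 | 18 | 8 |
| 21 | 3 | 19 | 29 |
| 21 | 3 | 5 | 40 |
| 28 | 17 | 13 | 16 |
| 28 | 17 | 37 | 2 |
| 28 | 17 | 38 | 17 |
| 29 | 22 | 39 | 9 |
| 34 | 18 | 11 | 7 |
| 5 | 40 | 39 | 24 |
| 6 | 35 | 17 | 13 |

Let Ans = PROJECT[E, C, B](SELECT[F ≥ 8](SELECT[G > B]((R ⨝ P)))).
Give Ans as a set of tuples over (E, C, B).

Joining R and P on B, D yields {(1, 8, 24, 28, 17, 13, 16), (1, 8, 24, 28, 17, 37, 2), (1, 8, 24, 28, 17, 38, 17), (11, 36, 16, 2, 11, 18, 8), (18, 37, 2, 29, 22, 39, 9), (19, 39, 4, 28, 17, 13, 16), (19, 39, 4, 28, 17, 37, 2), (19, 39, 4, 28, 17, 38, 17), (25, 12, 35, 21, 3, 19, 29), (25, 12, 35, 21, 3, 5, 40), (28, 12, 18, 21, 3, 19, 29), (28, 12, 18, 21, 3, 5, 40), (5, 19, 30, 28, 17, 13, 16), (5, 19, 30, 28, 17, 37, 2), (5, 19, 30, 28, 17, 38, 17), (6, 6, 27, 28, 17, 13, 16), (6, 6, 27, 28, 17, 37, 2), (6, 6, 27, 28, 17, 38, 17), (9, 17, 5, 29, 22, 39, 9), (9, 9, 10, 28, 17, 13, 16), (9, 9, 10, 28, 17, 37, 2), (9, 9, 10, 28, 17, 38, 17)}.
Selection G > B: {(11, 36, 16, 2, 11, 18, 8), (18, 37, 2, 29, 22, 39, 9), (19, 39, 4, 28, 17, 13, 16), (19, 39, 4, 28, 17, 37, 2), (19, 39, 4, 28, 17, 38, 17)}
Selection F ≥ 8: {(11, 36, 16, 2, 11, 18, 8), (18, 37, 2, 29, 22, 39, 9), (19, 39, 4, 28, 17, 13, 16), (19, 39, 4, 28, 17, 38, 17)}
π_{E, C, B} gives {(16, 11, 2), (2, 18, 29), (4, 19, 28)} (1 duplicate(s) eliminated).

{(16, 11, 2), (2, 18, 29), (4, 19, 28)}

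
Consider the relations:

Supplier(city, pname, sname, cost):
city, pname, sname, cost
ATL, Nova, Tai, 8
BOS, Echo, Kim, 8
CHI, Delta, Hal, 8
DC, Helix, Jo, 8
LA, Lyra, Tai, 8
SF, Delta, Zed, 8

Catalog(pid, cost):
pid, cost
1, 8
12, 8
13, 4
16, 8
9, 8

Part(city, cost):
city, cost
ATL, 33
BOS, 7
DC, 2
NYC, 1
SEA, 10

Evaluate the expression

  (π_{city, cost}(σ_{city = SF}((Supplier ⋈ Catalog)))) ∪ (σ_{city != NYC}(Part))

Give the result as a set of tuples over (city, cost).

Supplier ⋈ Catalog (natural join on cost): {(ATL, Nova, Tai, 8, 1), (ATL, Nova, Tai, 8, 12), (ATL, Nova, Tai, 8, 16), (ATL, Nova, Tai, 8, 9), (BOS, Echo, Kim, 8, 1), (BOS, Echo, Kim, 8, 12), (BOS, Echo, Kim, 8, 16), (BOS, Echo, Kim, 8, 9), (CHI, Delta, Hal, 8, 1), (CHI, Delta, Hal, 8, 12), (CHI, Delta, Hal, 8, 16), (CHI, Delta, Hal, 8, 9), (DC, Helix, Jo, 8, 1), (DC, Helix, Jo, 8, 12), (DC, Helix, Jo, 8, 16), (DC, Helix, Jo, 8, 9), (LA, Lyra, Tai, 8, 1), (LA, Lyra, Tai, 8, 12), (LA, Lyra, Tai, 8, 16), (LA, Lyra, Tai, 8, 9), (SF, Delta, Zed, 8, 1), (SF, Delta, Zed, 8, 12), (SF, Delta, Zed, 8, 16), (SF, Delta, Zed, 8, 9)}
σ[city = SF]: keep tuples satisfying city = SF → {(SF, Delta, Zed, 8, 1), (SF, Delta, Zed, 8, 12), (SF, Delta, Zed, 8, 16), (SF, Delta, Zed, 8, 9)}
Keep only column(s) city, cost (3 duplicate(s) eliminated): {(SF, 8)}
σ[city != NYC]: keep tuples satisfying city != NYC → {(ATL, 33), (BOS, 7), (DC, 2), (SEA, 10)}
Set union of the two operands is {(ATL, 33), (BOS, 7), (DC, 2), (SEA, 10), (SF, 8)}.

{(ATL, 33), (BOS, 7), (DC, 2), (SEA, 10), (SF, 8)}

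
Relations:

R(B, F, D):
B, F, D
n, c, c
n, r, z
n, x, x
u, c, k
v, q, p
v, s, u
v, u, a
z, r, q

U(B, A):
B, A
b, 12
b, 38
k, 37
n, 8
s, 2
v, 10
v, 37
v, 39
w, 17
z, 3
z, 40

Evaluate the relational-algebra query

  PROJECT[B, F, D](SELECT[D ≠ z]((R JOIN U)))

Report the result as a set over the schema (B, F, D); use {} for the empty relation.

{(n, c, c), (n, x, x), (v, q, p), (v, s, u), (v, u, a), (z, r, q)}

Natural join on B: {(n, c, c, 8), (n, r, z, 8), (n, x, x, 8), (v, q, p, 10), (v, q, p, 37), (v, q, p, 39), (v, s, u, 10), (v, s, u, 37), (v, s, u, 39), (v, u, a, 10), (v, u, a, 37), (v, u, a, 39), (z, r, q, 3), (z, r, q, 40)}
Apply σ_{D ≠ z}; surviving tuples: {(n, c, c, 8), (n, x, x, 8), (v, q, p, 10), (v, q, p, 37), (v, q, p, 39), (v, s, u, 10), (v, s, u, 37), (v, s, u, 39), (v, u, a, 10), (v, u, a, 37), (v, u, a, 39), (z, r, q, 3), (z, r, q, 40)}
π[B, F, D]: project onto (B, F, D) (7 duplicate(s) eliminated) → {(n, c, c), (n, x, x), (v, q, p), (v, s, u), (v, u, a), (z, r, q)}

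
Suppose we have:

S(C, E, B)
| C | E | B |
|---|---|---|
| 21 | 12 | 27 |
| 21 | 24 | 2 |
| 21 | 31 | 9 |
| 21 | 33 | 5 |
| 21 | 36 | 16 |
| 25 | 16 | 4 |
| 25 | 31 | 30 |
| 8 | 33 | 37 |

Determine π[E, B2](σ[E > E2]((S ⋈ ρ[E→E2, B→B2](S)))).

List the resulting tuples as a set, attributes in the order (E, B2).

{(24, 27), (31, 2), (31, 27), (31, 4), (33, 2), (33, 27), (33, 9), (36, 2), (36, 27), (36, 5), (36, 9)}

ρ[E→E2, B→B2]: schema becomes (C, E2, B2); tuples unchanged.
Joining S and ρ[E→E2, B→B2](S) on C yields {(21, 12, 27, 12, 27), (21, 12, 27, 24, 2), (21, 12, 27, 31, 9), (21, 12, 27, 33, 5), (21, 12, 27, 36, 16), (21, 24, 2, 12, 27), (21, 24, 2, 24, 2), (21, 24, 2, 31, 9), (21, 24, 2, 33, 5), (21, 24, 2, 36, 16), (21, 31, 9, 12, 27), (21, 31, 9, 24, 2), (21, 31, 9, 31, 9), (21, 31, 9, 33, 5), (21, 31, 9, 36, 16), (21, 33, 5, 12, 27), (21, 33, 5, 24, 2), (21, 33, 5, 31, 9), (21, 33, 5, 33, 5), (21, 33, 5, 36, 16), (21, 36, 16, 12, 27), (21, 36, 16, 24, 2), (21, 36, 16, 31, 9), (21, 36, 16, 33, 5), (21, 36, 16, 36, 16), (25, 16, 4, 16, 4), (25, 16, 4, 31, 30), (25, 31, 30, 16, 4), (25, 31, 30, 31, 30), (8, 33, 37, 33, 37)}.
Filtering on E > E2 leaves {(21, 24, 2, 12, 27), (21, 31, 9, 12, 27), (21, 31, 9, 24, 2), (21, 33, 5, 12, 27), (21, 33, 5, 24, 2), (21, 33, 5, 31, 9), (21, 36, 16, 12, 27), (21, 36, 16, 24, 2), (21, 36, 16, 31, 9), (21, 36, 16, 33, 5), (25, 31, 30, 16, 4)}.
π_{E, B2} gives {(24, 27), (31, 2), (31, 27), (31, 4), (33, 2), (33, 27), (33, 9), (36, 2), (36, 27), (36, 5), (36, 9)}.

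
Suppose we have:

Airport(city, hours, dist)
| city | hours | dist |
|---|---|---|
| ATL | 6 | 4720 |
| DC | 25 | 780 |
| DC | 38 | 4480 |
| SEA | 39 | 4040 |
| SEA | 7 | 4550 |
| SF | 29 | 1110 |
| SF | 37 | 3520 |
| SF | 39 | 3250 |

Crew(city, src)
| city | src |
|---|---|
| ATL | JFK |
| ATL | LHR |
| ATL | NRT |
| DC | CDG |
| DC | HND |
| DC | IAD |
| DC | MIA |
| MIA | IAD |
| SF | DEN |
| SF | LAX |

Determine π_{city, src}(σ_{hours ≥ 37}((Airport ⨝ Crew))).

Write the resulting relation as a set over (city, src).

Natural join on city: {(ATL, 6, 4720, JFK), (ATL, 6, 4720, LHR), (ATL, 6, 4720, NRT), (DC, 25, 780, CDG), (DC, 25, 780, HND), (DC, 25, 780, IAD), (DC, 25, 780, MIA), (DC, 38, 4480, CDG), (DC, 38, 4480, HND), (DC, 38, 4480, IAD), (DC, 38, 4480, MIA), (SF, 29, 1110, DEN), (SF, 29, 1110, LAX), (SF, 37, 3520, DEN), (SF, 37, 3520, LAX), (SF, 39, 3250, DEN), (SF, 39, 3250, LAX)}
σ[hours ≥ 37]: keep tuples satisfying hours ≥ 37 → {(DC, 38, 4480, CDG), (DC, 38, 4480, HND), (DC, 38, 4480, IAD), (DC, 38, 4480, MIA), (SF, 37, 3520, DEN), (SF, 37, 3520, LAX), (SF, 39, 3250, DEN), (SF, 39, 3250, LAX)}
Keep only column(s) city, src (2 duplicate(s) eliminated): {(DC, CDG), (DC, HND), (DC, IAD), (DC, MIA), (SF, DEN), (SF, LAX)}

{(DC, CDG), (DC, HND), (DC, IAD), (DC, MIA), (SF, DEN), (SF, LAX)}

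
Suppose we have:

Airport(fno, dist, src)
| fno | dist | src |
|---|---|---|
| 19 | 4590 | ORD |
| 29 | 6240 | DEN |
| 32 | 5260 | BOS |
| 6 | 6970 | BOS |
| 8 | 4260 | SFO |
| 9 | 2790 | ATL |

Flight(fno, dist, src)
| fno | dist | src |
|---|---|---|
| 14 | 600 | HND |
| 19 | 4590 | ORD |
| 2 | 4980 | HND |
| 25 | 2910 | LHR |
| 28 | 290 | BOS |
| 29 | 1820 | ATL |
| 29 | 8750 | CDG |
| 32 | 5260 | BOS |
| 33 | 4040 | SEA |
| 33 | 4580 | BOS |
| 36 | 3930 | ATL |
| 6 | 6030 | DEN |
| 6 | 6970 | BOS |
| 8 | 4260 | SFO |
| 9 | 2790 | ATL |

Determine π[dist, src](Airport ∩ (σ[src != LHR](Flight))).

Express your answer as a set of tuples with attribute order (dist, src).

{(2790, ATL), (4260, SFO), (4590, ORD), (5260, BOS), (6970, BOS)}

σ[src != LHR]: keep tuples satisfying src != LHR → {(14, 600, HND), (19, 4590, ORD), (2, 4980, HND), (28, 290, BOS), (29, 1820, ATL), (29, 8750, CDG), (32, 5260, BOS), (33, 4040, SEA), (33, 4580, BOS), (36, 3930, ATL), (6, 6030, DEN), (6, 6970, BOS), (8, 4260, SFO), (9, 2790, ATL)}
Intersection: {(19, 4590, ORD), (29, 6240, DEN), (32, 5260, BOS), (6, 6970, BOS), (8, 4260, SFO), (9, 2790, ATL)} with {(14, 600, HND), (19, 4590, ORD), (2, 4980, HND), (28, 290, BOS), (29, 1820, ATL), (29, 8750, CDG), (32, 5260, BOS), (33, 4040, SEA), (33, 4580, BOS), (36, 3930, ATL), (6, 6030, DEN), (6, 6970, BOS), (8, 4260, SFO), (9, 2790, ATL)} → {(19, 4590, ORD), (32, 5260, BOS), (6, 6970, BOS), (8, 4260, SFO), (9, 2790, ATL)}
π[dist, src]: project onto (dist, src) → {(2790, ATL), (4260, SFO), (4590, ORD), (5260, BOS), (6970, BOS)}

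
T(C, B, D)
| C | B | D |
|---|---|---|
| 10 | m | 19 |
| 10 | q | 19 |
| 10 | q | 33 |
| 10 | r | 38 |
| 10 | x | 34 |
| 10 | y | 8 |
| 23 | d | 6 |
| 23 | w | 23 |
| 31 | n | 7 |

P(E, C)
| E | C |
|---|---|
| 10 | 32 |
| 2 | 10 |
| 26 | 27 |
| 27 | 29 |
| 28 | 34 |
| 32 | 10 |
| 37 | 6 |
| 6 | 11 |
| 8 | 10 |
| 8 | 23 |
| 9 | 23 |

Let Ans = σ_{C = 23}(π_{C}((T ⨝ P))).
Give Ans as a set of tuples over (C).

{23}

Joining T and P on C yields {(10, m, 19, 2), (10, m, 19, 32), (10, m, 19, 8), (10, q, 19, 2), (10, q, 19, 32), (10, q, 19, 8), (10, q, 33, 2), (10, q, 33, 32), (10, q, 33, 8), (10, r, 38, 2), (10, r, 38, 32), (10, r, 38, 8), (10, x, 34, 2), (10, x, 34, 32), (10, x, 34, 8), (10, y, 8, 2), (10, y, 8, 32), (10, y, 8, 8), (23, d, 6, 8), (23, d, 6, 9), (23, w, 23, 8), (23, w, 23, 9)}.
Projecting to C (20 duplicate(s) eliminated): {10, 23}
σ[C = 23]: keep tuples satisfying C = 23 → {23}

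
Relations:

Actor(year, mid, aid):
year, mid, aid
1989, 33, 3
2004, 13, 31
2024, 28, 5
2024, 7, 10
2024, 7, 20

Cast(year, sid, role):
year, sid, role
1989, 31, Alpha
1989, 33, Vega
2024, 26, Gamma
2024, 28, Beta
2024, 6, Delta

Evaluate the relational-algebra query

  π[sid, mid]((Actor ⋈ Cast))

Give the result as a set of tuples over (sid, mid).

{(26, 28), (26, 7), (28, 28), (28, 7), (31, 33), (33, 33), (6, 28), (6, 7)}

Actor ⋈ Cast (natural join on year): {(1989, 33, 3, 31, Alpha), (1989, 33, 3, 33, Vega), (2024, 28, 5, 26, Gamma), (2024, 28, 5, 28, Beta), (2024, 28, 5, 6, Delta), (2024, 7, 10, 26, Gamma), (2024, 7, 10, 28, Beta), (2024, 7, 10, 6, Delta), (2024, 7, 20, 26, Gamma), (2024, 7, 20, 28, Beta), (2024, 7, 20, 6, Delta)}
π[sid, mid]: project onto (sid, mid) (3 duplicate(s) eliminated) → {(26, 28), (26, 7), (28, 28), (28, 7), (31, 33), (33, 33), (6, 28), (6, 7)}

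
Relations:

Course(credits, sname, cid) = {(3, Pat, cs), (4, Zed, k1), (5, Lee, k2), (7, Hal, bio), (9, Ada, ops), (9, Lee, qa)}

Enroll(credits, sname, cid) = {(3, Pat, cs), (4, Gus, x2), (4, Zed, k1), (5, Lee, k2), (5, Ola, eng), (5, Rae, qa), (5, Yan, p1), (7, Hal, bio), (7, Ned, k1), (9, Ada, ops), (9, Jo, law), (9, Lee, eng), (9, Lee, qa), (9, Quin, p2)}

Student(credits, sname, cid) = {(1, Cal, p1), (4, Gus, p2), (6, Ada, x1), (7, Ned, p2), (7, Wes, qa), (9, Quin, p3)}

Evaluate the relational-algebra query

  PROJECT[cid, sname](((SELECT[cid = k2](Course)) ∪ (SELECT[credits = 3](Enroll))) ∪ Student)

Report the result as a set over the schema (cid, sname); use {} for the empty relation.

σ[cid = k2]: keep tuples satisfying cid = k2 → {(5, Lee, k2)}
σ[credits = 3]: keep tuples satisfying credits = 3 → {(3, Pat, cs)}
Set union of the two operands is {(3, Pat, cs), (5, Lee, k2)}.
Set union of the two operands is {(1, Cal, p1), (3, Pat, cs), (4, Gus, p2), (5, Lee, k2), (6, Ada, x1), (7, Ned, p2), (7, Wes, qa), (9, Quin, p3)}.
π_{cid, sname} gives {(cs, Pat), (k2, Lee), (p1, Cal), (p2, Gus), (p2, Ned), (p3, Quin), (qa, Wes), (x1, Ada)}.

{(cs, Pat), (k2, Lee), (p1, Cal), (p2, Gus), (p2, Ned), (p3, Quin), (qa, Wes), (x1, Ada)}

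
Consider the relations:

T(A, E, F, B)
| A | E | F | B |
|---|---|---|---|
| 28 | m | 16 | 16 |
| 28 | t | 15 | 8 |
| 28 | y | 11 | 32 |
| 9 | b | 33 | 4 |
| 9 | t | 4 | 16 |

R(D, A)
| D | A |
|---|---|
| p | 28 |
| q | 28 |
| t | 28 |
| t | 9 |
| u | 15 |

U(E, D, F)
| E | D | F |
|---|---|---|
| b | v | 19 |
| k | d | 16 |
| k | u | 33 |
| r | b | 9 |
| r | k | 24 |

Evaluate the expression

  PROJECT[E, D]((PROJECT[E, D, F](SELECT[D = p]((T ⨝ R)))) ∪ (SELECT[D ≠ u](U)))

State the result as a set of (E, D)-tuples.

{(b, v), (k, d), (m, p), (r, b), (r, k), (t, p), (y, p)}

T ⋈ R (natural join on A): {(28, m, 16, 16, p), (28, m, 16, 16, q), (28, m, 16, 16, t), (28, t, 15, 8, p), (28, t, 15, 8, q), (28, t, 15, 8, t), (28, y, 11, 32, p), (28, y, 11, 32, q), (28, y, 11, 32, t), (9, b, 33, 4, t), (9, t, 4, 16, t)}
σ[D = p]: keep tuples satisfying D = p → {(28, m, 16, 16, p), (28, t, 15, 8, p), (28, y, 11, 32, p)}
π[E, D, F]: project onto (E, D, F) → {(m, p, 16), (t, p, 15), (y, p, 11)}
σ[D ≠ u]: keep tuples satisfying D ≠ u → {(b, v, 19), (k, d, 16), (r, b, 9), (r, k, 24)}
Set union of the two operands is {(b, v, 19), (k, d, 16), (m, p, 16), (r, b, 9), (r, k, 24), (t, p, 15), (y, p, 11)}.
π[E, D]: project onto (E, D) → {(b, v), (k, d), (m, p), (r, b), (r, k), (t, p), (y, p)}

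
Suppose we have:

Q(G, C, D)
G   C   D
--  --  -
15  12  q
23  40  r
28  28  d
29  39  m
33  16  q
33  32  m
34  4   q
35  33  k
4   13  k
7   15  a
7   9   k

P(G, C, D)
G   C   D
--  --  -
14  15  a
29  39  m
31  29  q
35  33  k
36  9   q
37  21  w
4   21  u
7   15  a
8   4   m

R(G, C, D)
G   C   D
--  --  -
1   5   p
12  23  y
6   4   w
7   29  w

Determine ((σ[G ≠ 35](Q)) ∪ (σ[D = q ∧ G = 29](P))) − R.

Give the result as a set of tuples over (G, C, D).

{(15, 12, q), (23, 40, r), (28, 28, d), (29, 39, m), (33, 16, q), (33, 32, m), (34, 4, q), (4, 13, k), (7, 15, a), (7, 9, k)}

σ[G ≠ 35]: keep tuples satisfying G ≠ 35 → {(15, 12, q), (23, 40, r), (28, 28, d), (29, 39, m), (33, 16, q), (33, 32, m), (34, 4, q), (4, 13, k), (7, 15, a), (7, 9, k)}
σ[D = q ∧ G = 29]: keep tuples satisfying D = q ∧ G = 29 → {}
Taking the union: {(15, 12, q), (23, 40, r), (28, 28, d), (29, 39, m), (33, 16, q), (33, 32, m), (34, 4, q), (4, 13, k), (7, 15, a), (7, 9, k)}
Taking the difference: {(15, 12, q), (23, 40, r), (28, 28, d), (29, 39, m), (33, 16, q), (33, 32, m), (34, 4, q), (4, 13, k), (7, 15, a), (7, 9, k)}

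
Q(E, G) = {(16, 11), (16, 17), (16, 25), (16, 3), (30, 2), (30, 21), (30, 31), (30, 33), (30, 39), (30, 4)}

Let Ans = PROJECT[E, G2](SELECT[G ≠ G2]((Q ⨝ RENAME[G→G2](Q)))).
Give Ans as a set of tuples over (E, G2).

ρ[G→G2]: schema becomes (E, G2); tuples unchanged.
Natural join on E: {(16, 11, 11), (16, 11, 17), (16, 11, 25), (16, 11, 3), (16, 17, 11), (16, 17, 17), (16, 17, 25), (16, 17, 3), (16, 25, 11), (16, 25, 17), (16, 25, 25), (16, 25, 3), (16, 3, 11), (16, 3, 17), (16, 3, 25), (16, 3, 3), (30, 2, 2), (30, 2, 21), (30, 2, 31), (30, 2, 33), (30, 2, 39), (30, 2, 4), (30, 21, 2), (30, 21, 21), (30, 21, 31), (30, 21, 33), (30, 21, 39), (30, 21, 4), (30, 31, 2), (30, 31, 21), (30, 31, 31), (30, 31, 33), (30, 31, 39), (30, 31, 4), (30, 33, 2), (30, 33, 21), (30, 33, 31), (30, 33, 33), (30, 33, 39), (30, 33, 4), (30, 39, 2), (30, 39, 21), (30, 39, 31), (30, 39, 33), (30, 39, 39), (30, 39, 4), (30, 4, 2), (30, 4, 21), (30, 4, 31), (30, 4, 33), (30, 4, 39), (30, 4, 4)}
Selection G ≠ G2: {(16, 11, 17), (16, 11, 25), (16, 11, 3), (16, 17, 11), (16, 17, 25), (16, 17, 3), (16, 25, 11), (16, 25, 17), (16, 25, 3), (16, 3, 11), (16, 3, 17), (16, 3, 25), (30, 2, 21), (30, 2, 31), (30, 2, 33), (30, 2, 39), (30, 2, 4), (30, 21, 2), (30, 21, 31), (30, 21, 33), (30, 21, 39), (30, 21, 4), (30, 31, 2), (30, 31, 21), (30, 31, 33), (30, 31, 39), (30, 31, 4), (30, 33, 2), (30, 33, 21), (30, 33, 31), (30, 33, 39), (30, 33, 4), (30, 39, 2), (30, 39, 21), (30, 39, 31), (30, 39, 33), (30, 39, 4), (30, 4, 2), (30, 4, 21), (30, 4, 31), (30, 4, 33), (30, 4, 39)}
π_{E, G2} gives {(16, 11), (16, 17), (16, 25), (16, 3), (30, 2), (30, 21), (30, 31), (30, 33), (30, 39), (30, 4)} (32 duplicate(s) eliminated).

{(16, 11), (16, 17), (16, 25), (16, 3), (30, 2), (30, 21), (30, 31), (30, 33), (30, 39), (30, 4)}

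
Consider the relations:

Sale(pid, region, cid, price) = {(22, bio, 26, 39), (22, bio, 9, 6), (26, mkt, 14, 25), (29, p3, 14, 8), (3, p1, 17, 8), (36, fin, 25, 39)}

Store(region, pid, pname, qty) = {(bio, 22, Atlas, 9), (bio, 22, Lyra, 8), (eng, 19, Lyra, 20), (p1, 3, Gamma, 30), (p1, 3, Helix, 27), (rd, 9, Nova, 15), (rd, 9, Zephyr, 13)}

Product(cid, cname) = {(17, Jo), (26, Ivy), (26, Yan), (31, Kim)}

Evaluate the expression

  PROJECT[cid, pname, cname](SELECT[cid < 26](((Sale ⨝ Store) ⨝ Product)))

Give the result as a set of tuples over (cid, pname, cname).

{(17, Gamma, Jo), (17, Helix, Jo)}

Natural join on pid, region: {(22, bio, 26, 39, Atlas, 9), (22, bio, 26, 39, Lyra, 8), (22, bio, 9, 6, Atlas, 9), (22, bio, 9, 6, Lyra, 8), (3, p1, 17, 8, Gamma, 30), (3, p1, 17, 8, Helix, 27)}
Natural join on cid: {(22, bio, 26, 39, Atlas, 9, Ivy), (22, bio, 26, 39, Atlas, 9, Yan), (22, bio, 26, 39, Lyra, 8, Ivy), (22, bio, 26, 39, Lyra, 8, Yan), (3, p1, 17, 8, Gamma, 30, Jo), (3, p1, 17, 8, Helix, 27, Jo)}
Filtering on cid < 26 leaves {(3, p1, 17, 8, Gamma, 30, Jo), (3, p1, 17, 8, Helix, 27, Jo)}.
π[cid, pname, cname]: project onto (cid, pname, cname) → {(17, Gamma, Jo), (17, Helix, Jo)}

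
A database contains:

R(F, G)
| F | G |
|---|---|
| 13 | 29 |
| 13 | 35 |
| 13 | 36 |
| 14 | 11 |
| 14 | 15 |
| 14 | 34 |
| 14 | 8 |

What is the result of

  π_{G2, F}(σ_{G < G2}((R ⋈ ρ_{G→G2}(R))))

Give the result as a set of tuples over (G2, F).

{(11, 14), (15, 14), (34, 14), (35, 13), (36, 13)}

ρ[G→G2]: schema becomes (F, G2); tuples unchanged.
Joining R and ρ_{G→G2}(R) on F yields {(13, 29, 29), (13, 29, 35), (13, 29, 36), (13, 35, 29), (13, 35, 35), (13, 35, 36), (13, 36, 29), (13, 36, 35), (13, 36, 36), (14, 11, 11), (14, 11, 15), (14, 11, 34), (14, 11, 8), (14, 15, 11), (14, 15, 15), (14, 15, 34), (14, 15, 8), (14, 34, 11), (14, 34, 15), (14, 34, 34), (14, 34, 8), (14, 8, 11), (14, 8, 15), (14, 8, 34), (14, 8, 8)}.
Filtering on G < G2 leaves {(13, 29, 35), (13, 29, 36), (13, 35, 36), (14, 11, 15), (14, 11, 34), (14, 15, 34), (14, 8, 11), (14, 8, 15), (14, 8, 34)}.
π[G2, F]: project onto (G2, F) (4 duplicate(s) eliminated) → {(11, 14), (15, 14), (34, 14), (35, 13), (36, 13)}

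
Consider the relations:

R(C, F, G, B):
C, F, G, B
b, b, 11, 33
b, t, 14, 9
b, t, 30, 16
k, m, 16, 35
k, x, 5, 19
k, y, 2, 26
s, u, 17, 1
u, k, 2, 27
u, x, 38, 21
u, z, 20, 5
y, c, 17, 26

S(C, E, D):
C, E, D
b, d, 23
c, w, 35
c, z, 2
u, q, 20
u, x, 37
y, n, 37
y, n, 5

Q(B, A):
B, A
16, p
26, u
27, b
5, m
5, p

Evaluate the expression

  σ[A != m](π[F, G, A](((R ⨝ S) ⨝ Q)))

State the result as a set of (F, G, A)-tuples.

Natural join on C: {(b, b, 11, 33, d, 23), (b, t, 14, 9, d, 23), (b, t, 30, 16, d, 23), (u, k, 2, 27, q, 20), (u, k, 2, 27, x, 37), (u, x, 38, 21, q, 20), (u, x, 38, 21, x, 37), (u, z, 20, 5, q, 20), (u, z, 20, 5, x, 37), (y, c, 17, 26, n, 37), (y, c, 17, 26, n, 5)}
Natural join on B: {(b, t, 30, 16, d, 23, p), (u, k, 2, 27, q, 20, b), (u, k, 2, 27, x, 37, b), (u, z, 20, 5, q, 20, m), (u, z, 20, 5, q, 20, p), (u, z, 20, 5, x, 37, m), (u, z, 20, 5, x, 37, p), (y, c, 17, 26, n, 37, u), (y, c, 17, 26, n, 5, u)}
Keep only column(s) F, G, A (4 duplicate(s) eliminated): {(c, 17, u), (k, 2, b), (t, 30, p), (z, 20, m), (z, 20, p)}
σ[A != m]: keep tuples satisfying A != m → {(c, 17, u), (k, 2, b), (t, 30, p), (z, 20, p)}

{(c, 17, u), (k, 2, b), (t, 30, p), (z, 20, p)}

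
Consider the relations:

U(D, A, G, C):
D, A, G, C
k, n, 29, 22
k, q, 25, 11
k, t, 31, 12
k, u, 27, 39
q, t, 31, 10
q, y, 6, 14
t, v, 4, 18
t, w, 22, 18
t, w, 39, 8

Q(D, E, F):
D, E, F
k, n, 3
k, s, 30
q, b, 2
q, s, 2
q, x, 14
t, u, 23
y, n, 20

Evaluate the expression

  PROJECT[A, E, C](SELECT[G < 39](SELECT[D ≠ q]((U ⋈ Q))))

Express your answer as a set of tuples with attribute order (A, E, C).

{(n, n, 22), (n, s, 22), (q, n, 11), (q, s, 11), (t, n, 12), (t, s, 12), (u, n, 39), (u, s, 39), (v, u, 18), (w, u, 18)}

Joining U and Q on D yields {(k, n, 29, 22, n, 3), (k, n, 29, 22, s, 30), (k, q, 25, 11, n, 3), (k, q, 25, 11, s, 30), (k, t, 31, 12, n, 3), (k, t, 31, 12, s, 30), (k, u, 27, 39, n, 3), (k, u, 27, 39, s, 30), (q, t, 31, 10, b, 2), (q, t, 31, 10, s, 2), (q, t, 31, 10, x, 14), (q, y, 6, 14, b, 2), (q, y, 6, 14, s, 2), (q, y, 6, 14, x, 14), (t, v, 4, 18, u, 23), (t, w, 22, 18, u, 23), (t, w, 39, 8, u, 23)}.
Selection D ≠ q: {(k, n, 29, 22, n, 3), (k, n, 29, 22, s, 30), (k, q, 25, 11, n, 3), (k, q, 25, 11, s, 30), (k, t, 31, 12, n, 3), (k, t, 31, 12, s, 30), (k, u, 27, 39, n, 3), (k, u, 27, 39, s, 30), (t, v, 4, 18, u, 23), (t, w, 22, 18, u, 23), (t, w, 39, 8, u, 23)}
Selection G < 39: {(k, n, 29, 22, n, 3), (k, n, 29, 22, s, 30), (k, q, 25, 11, n, 3), (k, q, 25, 11, s, 30), (k, t, 31, 12, n, 3), (k, t, 31, 12, s, 30), (k, u, 27, 39, n, 3), (k, u, 27, 39, s, 30), (t, v, 4, 18, u, 23), (t, w, 22, 18, u, 23)}
π[A, E, C]: project onto (A, E, C) → {(n, n, 22), (n, s, 22), (q, n, 11), (q, s, 11), (t, n, 12), (t, s, 12), (u, n, 39), (u, s, 39), (v, u, 18), (w, u, 18)}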